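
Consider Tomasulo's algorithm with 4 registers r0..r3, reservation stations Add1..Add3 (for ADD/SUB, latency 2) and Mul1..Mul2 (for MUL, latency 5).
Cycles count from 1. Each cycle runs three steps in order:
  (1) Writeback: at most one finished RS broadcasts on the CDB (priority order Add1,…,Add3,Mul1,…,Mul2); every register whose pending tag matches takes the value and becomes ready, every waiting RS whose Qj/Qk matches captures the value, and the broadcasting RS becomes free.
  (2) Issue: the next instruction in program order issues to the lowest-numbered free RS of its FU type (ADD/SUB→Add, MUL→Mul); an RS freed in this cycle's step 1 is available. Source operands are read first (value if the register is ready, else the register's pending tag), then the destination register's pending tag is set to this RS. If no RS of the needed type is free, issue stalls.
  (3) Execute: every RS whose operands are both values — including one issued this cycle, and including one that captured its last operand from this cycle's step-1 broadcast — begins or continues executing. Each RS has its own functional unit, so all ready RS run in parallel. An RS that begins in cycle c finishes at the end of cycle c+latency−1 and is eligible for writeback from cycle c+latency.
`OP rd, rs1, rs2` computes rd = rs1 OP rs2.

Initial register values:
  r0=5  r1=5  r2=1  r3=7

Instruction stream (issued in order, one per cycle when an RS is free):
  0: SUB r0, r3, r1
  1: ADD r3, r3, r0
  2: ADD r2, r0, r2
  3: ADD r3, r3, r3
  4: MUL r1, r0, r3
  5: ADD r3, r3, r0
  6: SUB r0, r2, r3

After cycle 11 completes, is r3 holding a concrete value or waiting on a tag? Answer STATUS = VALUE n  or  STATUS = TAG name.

STATUS = VALUE 20

  c1: issue SUB r0<-Add1  regs: r0:Add1,r1:5,r2:1,r3:7
  c2: issue ADD r3<-Add2  regs: r0:Add1,r1:5,r2:1,r3:Add2
  c3: CDB Add1=2; issue ADD r2<-Add1  regs: r0:2,r1:5,r2:Add1,r3:Add2
  c4: issue ADD r3<-Add3  regs: r0:2,r1:5,r2:Add1,r3:Add3
  c5: CDB Add1=3; issue MUL r1<-Mul1  regs: r0:2,r1:Mul1,r2:3,r3:Add3
  c6: CDB Add2=9; issue ADD r3<-Add1  regs: r0:2,r1:Mul1,r2:3,r3:Add1
  c7: issue SUB r0<-Add2  regs: r0:Add2,r1:Mul1,r2:3,r3:Add1
  c8: CDB Add3=18  regs: r0:Add2,r1:Mul1,r2:3,r3:Add1
  c9: -  regs: r0:Add2,r1:Mul1,r2:3,r3:Add1
  c10: CDB Add1=20  regs: r0:Add2,r1:Mul1,r2:3,r3:20
  c11: -  regs: r0:Add2,r1:Mul1,r2:3,r3:20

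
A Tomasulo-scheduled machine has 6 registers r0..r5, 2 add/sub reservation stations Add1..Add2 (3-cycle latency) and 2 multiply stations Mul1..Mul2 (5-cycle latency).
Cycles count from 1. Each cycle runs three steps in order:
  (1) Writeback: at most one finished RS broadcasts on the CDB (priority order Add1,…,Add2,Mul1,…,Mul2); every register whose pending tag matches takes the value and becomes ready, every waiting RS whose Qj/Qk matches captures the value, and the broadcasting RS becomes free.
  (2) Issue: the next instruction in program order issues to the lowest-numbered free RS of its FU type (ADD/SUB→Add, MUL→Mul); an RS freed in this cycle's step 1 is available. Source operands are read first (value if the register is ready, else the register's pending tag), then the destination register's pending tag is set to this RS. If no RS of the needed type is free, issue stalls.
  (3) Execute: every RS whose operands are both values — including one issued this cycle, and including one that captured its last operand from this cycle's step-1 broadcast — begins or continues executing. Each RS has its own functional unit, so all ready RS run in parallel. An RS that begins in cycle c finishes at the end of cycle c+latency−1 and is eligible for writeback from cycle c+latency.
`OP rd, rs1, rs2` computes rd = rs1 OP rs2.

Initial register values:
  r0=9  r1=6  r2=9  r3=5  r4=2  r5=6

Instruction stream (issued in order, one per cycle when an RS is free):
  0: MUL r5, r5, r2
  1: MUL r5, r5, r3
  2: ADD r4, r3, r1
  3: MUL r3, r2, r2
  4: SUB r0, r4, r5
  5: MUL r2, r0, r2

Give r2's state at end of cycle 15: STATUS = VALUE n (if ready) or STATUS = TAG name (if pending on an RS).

STATUS = TAG Mul1

cycle 1: issue MUL r5<-Mul1 // r0:9,r1:6,r2:9,r3:5,r4:2,r5:Mul1
cycle 2: issue MUL r5<-Mul2 // r0:9,r1:6,r2:9,r3:5,r4:2,r5:Mul2
cycle 3: issue ADD r4<-Add1 // r0:9,r1:6,r2:9,r3:5,r4:Add1,r5:Mul2
cycle 4: stall // r0:9,r1:6,r2:9,r3:5,r4:Add1,r5:Mul2
cycle 5: stall // r0:9,r1:6,r2:9,r3:5,r4:Add1,r5:Mul2
cycle 6: CDB Add1=11; stall // r0:9,r1:6,r2:9,r3:5,r4:11,r5:Mul2
cycle 7: CDB Mul1=54; issue MUL r3<-Mul1 // r0:9,r1:6,r2:9,r3:Mul1,r4:11,r5:Mul2
cycle 8: issue SUB r0<-Add1 // r0:Add1,r1:6,r2:9,r3:Mul1,r4:11,r5:Mul2
cycle 9: stall // r0:Add1,r1:6,r2:9,r3:Mul1,r4:11,r5:Mul2
cycle 10: stall // r0:Add1,r1:6,r2:9,r3:Mul1,r4:11,r5:Mul2
cycle 11: stall // r0:Add1,r1:6,r2:9,r3:Mul1,r4:11,r5:Mul2
cycle 12: CDB Mul1=81; issue MUL r2<-Mul1 // r0:Add1,r1:6,r2:Mul1,r3:81,r4:11,r5:Mul2
cycle 13: CDB Mul2=270 // r0:Add1,r1:6,r2:Mul1,r3:81,r4:11,r5:270
cycle 14: - // r0:Add1,r1:6,r2:Mul1,r3:81,r4:11,r5:270
cycle 15: - // r0:Add1,r1:6,r2:Mul1,r3:81,r4:11,r5:270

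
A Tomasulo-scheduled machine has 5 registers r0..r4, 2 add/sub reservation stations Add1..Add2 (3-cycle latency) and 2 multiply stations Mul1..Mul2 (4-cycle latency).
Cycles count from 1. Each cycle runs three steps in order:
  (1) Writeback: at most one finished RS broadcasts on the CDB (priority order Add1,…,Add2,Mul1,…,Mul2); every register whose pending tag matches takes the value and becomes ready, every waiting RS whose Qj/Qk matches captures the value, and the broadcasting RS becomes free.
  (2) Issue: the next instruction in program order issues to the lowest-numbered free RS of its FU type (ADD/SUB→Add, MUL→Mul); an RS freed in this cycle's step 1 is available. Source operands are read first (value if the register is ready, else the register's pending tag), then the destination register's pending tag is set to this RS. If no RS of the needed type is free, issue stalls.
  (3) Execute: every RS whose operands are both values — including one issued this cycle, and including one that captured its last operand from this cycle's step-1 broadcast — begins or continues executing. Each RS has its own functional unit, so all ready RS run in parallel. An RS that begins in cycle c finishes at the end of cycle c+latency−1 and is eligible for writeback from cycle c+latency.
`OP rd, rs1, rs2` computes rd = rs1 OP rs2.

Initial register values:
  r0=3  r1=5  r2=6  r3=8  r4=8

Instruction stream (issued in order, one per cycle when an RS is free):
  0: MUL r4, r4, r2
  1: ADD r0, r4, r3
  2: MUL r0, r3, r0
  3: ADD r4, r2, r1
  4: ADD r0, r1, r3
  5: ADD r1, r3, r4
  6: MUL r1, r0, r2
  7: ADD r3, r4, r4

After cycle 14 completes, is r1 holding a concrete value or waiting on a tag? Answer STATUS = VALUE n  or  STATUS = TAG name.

STATUS = VALUE 78

c1: issue MUL r4<-Mul1 | r0:3,r1:5,r2:6,r3:8,r4:Mul1
c2: issue ADD r0<-Add1 | r0:Add1,r1:5,r2:6,r3:8,r4:Mul1
c3: issue MUL r0<-Mul2 | r0:Mul2,r1:5,r2:6,r3:8,r4:Mul1
c4: issue ADD r4<-Add2 | r0:Mul2,r1:5,r2:6,r3:8,r4:Add2
c5: CDB Mul1=48; stall | r0:Mul2,r1:5,r2:6,r3:8,r4:Add2
c6: stall | r0:Mul2,r1:5,r2:6,r3:8,r4:Add2
c7: CDB Add2=11; issue ADD r0<-Add2 | r0:Add2,r1:5,r2:6,r3:8,r4:11
c8: CDB Add1=56; issue ADD r1<-Add1 | r0:Add2,r1:Add1,r2:6,r3:8,r4:11
c9: issue MUL r1<-Mul1 | r0:Add2,r1:Mul1,r2:6,r3:8,r4:11
c10: CDB Add2=13; issue ADD r3<-Add2 | r0:13,r1:Mul1,r2:6,r3:Add2,r4:11
c11: CDB Add1=19 | r0:13,r1:Mul1,r2:6,r3:Add2,r4:11
c12: CDB Mul2=448 | r0:13,r1:Mul1,r2:6,r3:Add2,r4:11
c13: CDB Add2=22 | r0:13,r1:Mul1,r2:6,r3:22,r4:11
c14: CDB Mul1=78 | r0:13,r1:78,r2:6,r3:22,r4:11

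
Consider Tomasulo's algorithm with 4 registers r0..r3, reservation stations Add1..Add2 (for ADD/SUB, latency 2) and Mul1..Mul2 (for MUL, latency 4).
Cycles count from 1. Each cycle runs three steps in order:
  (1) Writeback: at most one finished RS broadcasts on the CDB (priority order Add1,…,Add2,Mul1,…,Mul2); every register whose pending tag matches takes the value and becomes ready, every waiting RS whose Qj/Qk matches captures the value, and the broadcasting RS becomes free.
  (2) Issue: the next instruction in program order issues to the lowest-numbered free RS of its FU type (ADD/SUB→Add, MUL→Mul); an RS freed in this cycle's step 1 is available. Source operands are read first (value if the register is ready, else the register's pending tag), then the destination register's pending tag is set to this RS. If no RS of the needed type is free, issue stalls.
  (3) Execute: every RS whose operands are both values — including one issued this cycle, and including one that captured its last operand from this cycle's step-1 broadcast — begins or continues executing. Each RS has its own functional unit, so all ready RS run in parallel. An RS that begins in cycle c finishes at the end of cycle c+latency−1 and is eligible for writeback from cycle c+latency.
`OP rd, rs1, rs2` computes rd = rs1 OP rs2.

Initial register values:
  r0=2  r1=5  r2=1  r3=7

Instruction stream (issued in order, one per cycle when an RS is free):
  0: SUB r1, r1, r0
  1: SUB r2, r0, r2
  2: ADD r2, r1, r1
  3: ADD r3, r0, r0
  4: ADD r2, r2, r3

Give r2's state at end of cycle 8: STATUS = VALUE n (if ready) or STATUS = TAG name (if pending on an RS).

  c1: issue SUB r1<-Add1  regs: r0:2,r1:Add1,r2:1,r3:7
  c2: issue SUB r2<-Add2  regs: r0:2,r1:Add1,r2:Add2,r3:7
  c3: CDB Add1=3; issue ADD r2<-Add1  regs: r0:2,r1:3,r2:Add1,r3:7
  c4: CDB Add2=1; issue ADD r3<-Add2  regs: r0:2,r1:3,r2:Add1,r3:Add2
  c5: CDB Add1=6; issue ADD r2<-Add1  regs: r0:2,r1:3,r2:Add1,r3:Add2
  c6: CDB Add2=4  regs: r0:2,r1:3,r2:Add1,r3:4
  c7: -  regs: r0:2,r1:3,r2:Add1,r3:4
  c8: CDB Add1=10  regs: r0:2,r1:3,r2:10,r3:4

STATUS = VALUE 10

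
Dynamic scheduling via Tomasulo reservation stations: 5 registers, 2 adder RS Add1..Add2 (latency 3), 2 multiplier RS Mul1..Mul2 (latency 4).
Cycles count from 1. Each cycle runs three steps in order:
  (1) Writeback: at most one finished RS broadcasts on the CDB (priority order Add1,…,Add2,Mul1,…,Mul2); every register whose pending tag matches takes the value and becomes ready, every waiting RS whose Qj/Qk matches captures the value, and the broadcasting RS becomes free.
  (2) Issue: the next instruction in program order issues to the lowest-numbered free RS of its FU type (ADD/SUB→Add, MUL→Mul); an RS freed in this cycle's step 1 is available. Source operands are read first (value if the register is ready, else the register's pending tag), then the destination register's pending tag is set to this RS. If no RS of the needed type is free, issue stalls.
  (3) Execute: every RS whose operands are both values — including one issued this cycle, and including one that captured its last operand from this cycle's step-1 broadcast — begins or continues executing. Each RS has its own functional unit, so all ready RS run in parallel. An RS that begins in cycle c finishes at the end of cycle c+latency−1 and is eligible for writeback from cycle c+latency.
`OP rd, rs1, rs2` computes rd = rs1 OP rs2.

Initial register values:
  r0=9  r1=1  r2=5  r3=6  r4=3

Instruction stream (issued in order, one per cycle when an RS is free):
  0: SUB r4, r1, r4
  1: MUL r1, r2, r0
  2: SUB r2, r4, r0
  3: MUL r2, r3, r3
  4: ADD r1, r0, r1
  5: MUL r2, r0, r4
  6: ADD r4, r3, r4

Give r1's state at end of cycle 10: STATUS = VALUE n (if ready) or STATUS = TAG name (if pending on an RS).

STATUS = VALUE 54

cycle 1: issue SUB r4<-Add1 // r0:9,r1:1,r2:5,r3:6,r4:Add1
cycle 2: issue MUL r1<-Mul1 // r0:9,r1:Mul1,r2:5,r3:6,r4:Add1
cycle 3: issue SUB r2<-Add2 // r0:9,r1:Mul1,r2:Add2,r3:6,r4:Add1
cycle 4: CDB Add1=-2; issue MUL r2<-Mul2 // r0:9,r1:Mul1,r2:Mul2,r3:6,r4:-2
cycle 5: issue ADD r1<-Add1 // r0:9,r1:Add1,r2:Mul2,r3:6,r4:-2
cycle 6: CDB Mul1=45; issue MUL r2<-Mul1 // r0:9,r1:Add1,r2:Mul1,r3:6,r4:-2
cycle 7: CDB Add2=-11; issue ADD r4<-Add2 // r0:9,r1:Add1,r2:Mul1,r3:6,r4:Add2
cycle 8: CDB Mul2=36 // r0:9,r1:Add1,r2:Mul1,r3:6,r4:Add2
cycle 9: CDB Add1=54 // r0:9,r1:54,r2:Mul1,r3:6,r4:Add2
cycle 10: CDB Add2=4 // r0:9,r1:54,r2:Mul1,r3:6,r4:4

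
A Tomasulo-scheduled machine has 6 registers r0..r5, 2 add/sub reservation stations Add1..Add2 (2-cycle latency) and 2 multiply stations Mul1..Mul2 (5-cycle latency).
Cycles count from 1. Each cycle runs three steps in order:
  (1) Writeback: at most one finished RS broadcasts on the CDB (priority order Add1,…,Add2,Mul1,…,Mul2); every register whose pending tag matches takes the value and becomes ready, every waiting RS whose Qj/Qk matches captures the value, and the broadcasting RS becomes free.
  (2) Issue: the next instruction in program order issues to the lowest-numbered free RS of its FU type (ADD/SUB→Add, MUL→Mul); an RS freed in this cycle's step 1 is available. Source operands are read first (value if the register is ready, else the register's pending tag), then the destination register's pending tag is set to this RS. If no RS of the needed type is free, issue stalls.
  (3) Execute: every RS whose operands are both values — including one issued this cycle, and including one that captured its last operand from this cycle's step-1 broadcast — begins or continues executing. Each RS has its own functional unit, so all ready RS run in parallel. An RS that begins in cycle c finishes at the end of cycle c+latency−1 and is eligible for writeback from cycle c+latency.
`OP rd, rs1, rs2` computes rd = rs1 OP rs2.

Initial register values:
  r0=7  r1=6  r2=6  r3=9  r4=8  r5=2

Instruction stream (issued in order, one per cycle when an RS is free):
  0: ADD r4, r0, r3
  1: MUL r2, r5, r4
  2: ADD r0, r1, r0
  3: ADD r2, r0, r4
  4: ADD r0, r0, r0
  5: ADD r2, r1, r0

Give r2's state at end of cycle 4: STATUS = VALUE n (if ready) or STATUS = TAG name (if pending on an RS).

STATUS = TAG Add2

c1: issue ADD r4<-Add1 | r0:7,r1:6,r2:6,r3:9,r4:Add1,r5:2
c2: issue MUL r2<-Mul1 | r0:7,r1:6,r2:Mul1,r3:9,r4:Add1,r5:2
c3: CDB Add1=16; issue ADD r0<-Add1 | r0:Add1,r1:6,r2:Mul1,r3:9,r4:16,r5:2
c4: issue ADD r2<-Add2 | r0:Add1,r1:6,r2:Add2,r3:9,r4:16,r5:2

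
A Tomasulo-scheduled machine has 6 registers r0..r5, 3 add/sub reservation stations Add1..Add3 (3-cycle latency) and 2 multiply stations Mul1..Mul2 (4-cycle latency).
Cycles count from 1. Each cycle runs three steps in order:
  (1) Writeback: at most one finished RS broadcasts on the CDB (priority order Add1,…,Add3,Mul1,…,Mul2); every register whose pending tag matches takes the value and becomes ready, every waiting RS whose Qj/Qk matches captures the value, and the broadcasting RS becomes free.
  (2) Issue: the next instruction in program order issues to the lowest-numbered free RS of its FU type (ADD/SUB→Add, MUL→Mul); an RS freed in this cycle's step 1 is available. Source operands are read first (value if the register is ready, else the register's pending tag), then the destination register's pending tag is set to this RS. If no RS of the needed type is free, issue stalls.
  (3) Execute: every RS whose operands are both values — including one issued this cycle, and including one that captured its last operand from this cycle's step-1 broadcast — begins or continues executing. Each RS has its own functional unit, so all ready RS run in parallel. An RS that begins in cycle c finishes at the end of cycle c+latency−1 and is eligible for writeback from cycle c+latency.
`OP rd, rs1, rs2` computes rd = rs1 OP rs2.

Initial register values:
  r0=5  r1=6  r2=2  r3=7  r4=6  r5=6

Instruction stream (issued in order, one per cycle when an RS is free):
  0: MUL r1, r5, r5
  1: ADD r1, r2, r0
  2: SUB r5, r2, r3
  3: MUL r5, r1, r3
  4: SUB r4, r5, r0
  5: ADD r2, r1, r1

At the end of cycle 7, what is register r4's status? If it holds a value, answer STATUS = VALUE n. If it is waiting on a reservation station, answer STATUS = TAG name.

  c1: issue MUL r1<-Mul1  regs: r0:5,r1:Mul1,r2:2,r3:7,r4:6,r5:6
  c2: issue ADD r1<-Add1  regs: r0:5,r1:Add1,r2:2,r3:7,r4:6,r5:6
  c3: issue SUB r5<-Add2  regs: r0:5,r1:Add1,r2:2,r3:7,r4:6,r5:Add2
  c4: issue MUL r5<-Mul2  regs: r0:5,r1:Add1,r2:2,r3:7,r4:6,r5:Mul2
  c5: CDB Add1=7; issue SUB r4<-Add1  regs: r0:5,r1:7,r2:2,r3:7,r4:Add1,r5:Mul2
  c6: CDB Add2=-5; issue ADD r2<-Add2  regs: r0:5,r1:7,r2:Add2,r3:7,r4:Add1,r5:Mul2
  c7: CDB Mul1=36  regs: r0:5,r1:7,r2:Add2,r3:7,r4:Add1,r5:Mul2

STATUS = TAG Add1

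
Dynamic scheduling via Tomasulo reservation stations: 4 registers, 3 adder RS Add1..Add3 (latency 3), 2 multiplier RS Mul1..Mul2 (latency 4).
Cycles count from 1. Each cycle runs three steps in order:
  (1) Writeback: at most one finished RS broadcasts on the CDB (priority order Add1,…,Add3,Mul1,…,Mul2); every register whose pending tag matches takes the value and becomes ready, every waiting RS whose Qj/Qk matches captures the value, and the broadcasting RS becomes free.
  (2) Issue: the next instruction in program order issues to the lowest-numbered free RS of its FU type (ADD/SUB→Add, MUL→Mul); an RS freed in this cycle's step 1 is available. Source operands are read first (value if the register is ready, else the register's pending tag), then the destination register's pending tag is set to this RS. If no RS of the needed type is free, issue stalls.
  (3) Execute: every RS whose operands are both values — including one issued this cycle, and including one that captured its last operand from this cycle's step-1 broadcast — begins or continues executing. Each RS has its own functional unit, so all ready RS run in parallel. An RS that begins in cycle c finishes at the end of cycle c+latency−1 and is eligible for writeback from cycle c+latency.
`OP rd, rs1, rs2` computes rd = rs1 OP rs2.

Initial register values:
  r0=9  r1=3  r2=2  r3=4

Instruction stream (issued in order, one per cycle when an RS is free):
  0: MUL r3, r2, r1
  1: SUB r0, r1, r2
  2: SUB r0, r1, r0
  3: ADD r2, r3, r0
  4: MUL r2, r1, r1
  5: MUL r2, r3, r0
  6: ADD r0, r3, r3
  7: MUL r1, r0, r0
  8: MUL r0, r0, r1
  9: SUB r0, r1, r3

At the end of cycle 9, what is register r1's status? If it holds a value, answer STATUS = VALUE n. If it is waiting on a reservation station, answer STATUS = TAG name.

c1: issue MUL r3<-Mul1 | r0:9,r1:3,r2:2,r3:Mul1
c2: issue SUB r0<-Add1 | r0:Add1,r1:3,r2:2,r3:Mul1
c3: issue SUB r0<-Add2 | r0:Add2,r1:3,r2:2,r3:Mul1
c4: issue ADD r2<-Add3 | r0:Add2,r1:3,r2:Add3,r3:Mul1
c5: CDB Add1=1; issue MUL r2<-Mul2 | r0:Add2,r1:3,r2:Mul2,r3:Mul1
c6: CDB Mul1=6; issue MUL r2<-Mul1 | r0:Add2,r1:3,r2:Mul1,r3:6
c7: issue ADD r0<-Add1 | r0:Add1,r1:3,r2:Mul1,r3:6
c8: CDB Add2=2; stall | r0:Add1,r1:3,r2:Mul1,r3:6
c9: CDB Mul2=9; issue MUL r1<-Mul2 | r0:Add1,r1:Mul2,r2:Mul1,r3:6

STATUS = TAG Mul2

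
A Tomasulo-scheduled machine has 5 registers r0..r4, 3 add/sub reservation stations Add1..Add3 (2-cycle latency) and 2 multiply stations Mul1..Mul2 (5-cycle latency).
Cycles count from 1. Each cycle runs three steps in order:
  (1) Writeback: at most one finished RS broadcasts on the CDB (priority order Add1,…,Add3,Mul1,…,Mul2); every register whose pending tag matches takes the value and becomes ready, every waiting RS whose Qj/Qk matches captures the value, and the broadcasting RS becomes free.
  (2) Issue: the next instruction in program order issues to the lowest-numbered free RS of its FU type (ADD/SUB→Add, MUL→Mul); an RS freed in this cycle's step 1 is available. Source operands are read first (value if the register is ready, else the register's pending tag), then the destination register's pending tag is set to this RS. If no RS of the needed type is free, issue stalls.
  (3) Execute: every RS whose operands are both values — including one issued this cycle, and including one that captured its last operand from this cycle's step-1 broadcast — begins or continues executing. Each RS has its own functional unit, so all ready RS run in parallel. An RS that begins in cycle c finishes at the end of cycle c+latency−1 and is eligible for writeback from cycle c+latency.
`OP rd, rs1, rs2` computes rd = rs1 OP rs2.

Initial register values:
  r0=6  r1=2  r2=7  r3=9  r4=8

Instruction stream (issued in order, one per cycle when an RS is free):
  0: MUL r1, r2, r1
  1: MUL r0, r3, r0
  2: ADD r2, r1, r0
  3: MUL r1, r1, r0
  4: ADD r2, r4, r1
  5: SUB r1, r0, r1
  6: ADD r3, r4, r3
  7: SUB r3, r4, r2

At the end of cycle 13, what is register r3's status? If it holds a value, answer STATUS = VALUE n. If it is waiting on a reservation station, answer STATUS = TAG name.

c1: issue MUL r1<-Mul1 | r0:6,r1:Mul1,r2:7,r3:9,r4:8
c2: issue MUL r0<-Mul2 | r0:Mul2,r1:Mul1,r2:7,r3:9,r4:8
c3: issue ADD r2<-Add1 | r0:Mul2,r1:Mul1,r2:Add1,r3:9,r4:8
c4: stall | r0:Mul2,r1:Mul1,r2:Add1,r3:9,r4:8
c5: stall | r0:Mul2,r1:Mul1,r2:Add1,r3:9,r4:8
c6: CDB Mul1=14; issue MUL r1<-Mul1 | r0:Mul2,r1:Mul1,r2:Add1,r3:9,r4:8
c7: CDB Mul2=54; issue ADD r2<-Add2 | r0:54,r1:Mul1,r2:Add2,r3:9,r4:8
c8: issue SUB r1<-Add3 | r0:54,r1:Add3,r2:Add2,r3:9,r4:8
c9: CDB Add1=68; issue ADD r3<-Add1 | r0:54,r1:Add3,r2:Add2,r3:Add1,r4:8
c10: stall | r0:54,r1:Add3,r2:Add2,r3:Add1,r4:8
c11: CDB Add1=17; issue SUB r3<-Add1 | r0:54,r1:Add3,r2:Add2,r3:Add1,r4:8
c12: CDB Mul1=756 | r0:54,r1:Add3,r2:Add2,r3:Add1,r4:8
c13: - | r0:54,r1:Add3,r2:Add2,r3:Add1,r4:8

STATUS = TAG Add1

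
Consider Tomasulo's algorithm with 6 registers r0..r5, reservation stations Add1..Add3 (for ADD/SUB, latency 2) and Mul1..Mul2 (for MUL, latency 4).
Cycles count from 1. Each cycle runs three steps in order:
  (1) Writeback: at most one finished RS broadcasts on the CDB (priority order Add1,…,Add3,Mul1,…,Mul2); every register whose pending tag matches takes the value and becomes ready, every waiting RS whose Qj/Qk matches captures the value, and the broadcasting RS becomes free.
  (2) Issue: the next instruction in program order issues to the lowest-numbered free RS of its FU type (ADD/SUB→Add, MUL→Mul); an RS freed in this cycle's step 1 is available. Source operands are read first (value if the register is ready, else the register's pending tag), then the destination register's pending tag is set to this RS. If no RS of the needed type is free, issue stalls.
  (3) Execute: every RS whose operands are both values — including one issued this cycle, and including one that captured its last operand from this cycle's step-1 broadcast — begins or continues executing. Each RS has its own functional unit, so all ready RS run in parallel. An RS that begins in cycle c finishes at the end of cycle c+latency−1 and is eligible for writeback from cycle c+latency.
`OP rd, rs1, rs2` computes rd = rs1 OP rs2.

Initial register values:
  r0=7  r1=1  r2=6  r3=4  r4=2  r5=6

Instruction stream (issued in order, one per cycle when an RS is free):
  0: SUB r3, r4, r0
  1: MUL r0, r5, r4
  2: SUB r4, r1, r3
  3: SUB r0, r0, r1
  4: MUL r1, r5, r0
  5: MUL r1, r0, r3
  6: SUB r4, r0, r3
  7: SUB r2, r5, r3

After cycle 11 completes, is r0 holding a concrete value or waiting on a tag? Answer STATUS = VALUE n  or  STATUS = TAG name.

  c1: issue SUB r3<-Add1  regs: r0:7,r1:1,r2:6,r3:Add1,r4:2,r5:6
  c2: issue MUL r0<-Mul1  regs: r0:Mul1,r1:1,r2:6,r3:Add1,r4:2,r5:6
  c3: CDB Add1=-5; issue SUB r4<-Add1  regs: r0:Mul1,r1:1,r2:6,r3:-5,r4:Add1,r5:6
  c4: issue SUB r0<-Add2  regs: r0:Add2,r1:1,r2:6,r3:-5,r4:Add1,r5:6
  c5: CDB Add1=6; issue MUL r1<-Mul2  regs: r0:Add2,r1:Mul2,r2:6,r3:-5,r4:6,r5:6
  c6: CDB Mul1=12; issue MUL r1<-Mul1  regs: r0:Add2,r1:Mul1,r2:6,r3:-5,r4:6,r5:6
  c7: issue SUB r4<-Add1  regs: r0:Add2,r1:Mul1,r2:6,r3:-5,r4:Add1,r5:6
  c8: CDB Add2=11; issue SUB r2<-Add2  regs: r0:11,r1:Mul1,r2:Add2,r3:-5,r4:Add1,r5:6
  c9: -  regs: r0:11,r1:Mul1,r2:Add2,r3:-5,r4:Add1,r5:6
  c10: CDB Add1=16  regs: r0:11,r1:Mul1,r2:Add2,r3:-5,r4:16,r5:6
  c11: CDB Add2=11  regs: r0:11,r1:Mul1,r2:11,r3:-5,r4:16,r5:6

STATUS = VALUE 11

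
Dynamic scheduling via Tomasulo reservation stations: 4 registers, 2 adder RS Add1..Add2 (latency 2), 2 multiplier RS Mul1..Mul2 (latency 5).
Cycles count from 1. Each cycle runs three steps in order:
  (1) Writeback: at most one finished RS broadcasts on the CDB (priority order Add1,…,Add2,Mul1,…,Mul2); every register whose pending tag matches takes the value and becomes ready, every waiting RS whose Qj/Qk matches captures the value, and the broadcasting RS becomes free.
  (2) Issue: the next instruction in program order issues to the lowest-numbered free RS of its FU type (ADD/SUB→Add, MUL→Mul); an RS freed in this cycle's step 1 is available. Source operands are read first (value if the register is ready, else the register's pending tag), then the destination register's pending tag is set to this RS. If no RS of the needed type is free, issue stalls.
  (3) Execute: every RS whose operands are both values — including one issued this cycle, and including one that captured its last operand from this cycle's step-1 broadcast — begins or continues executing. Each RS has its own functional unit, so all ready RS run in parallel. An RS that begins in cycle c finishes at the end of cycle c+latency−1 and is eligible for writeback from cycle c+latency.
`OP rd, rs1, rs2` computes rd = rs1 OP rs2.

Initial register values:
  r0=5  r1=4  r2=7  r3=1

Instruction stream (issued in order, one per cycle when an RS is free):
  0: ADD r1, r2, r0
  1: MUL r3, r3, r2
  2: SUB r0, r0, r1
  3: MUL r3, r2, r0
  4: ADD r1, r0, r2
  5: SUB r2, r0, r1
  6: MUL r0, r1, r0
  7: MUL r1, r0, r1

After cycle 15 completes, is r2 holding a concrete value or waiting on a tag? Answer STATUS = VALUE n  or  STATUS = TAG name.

cycle 1: issue ADD r1<-Add1 // r0:5,r1:Add1,r2:7,r3:1
cycle 2: issue MUL r3<-Mul1 // r0:5,r1:Add1,r2:7,r3:Mul1
cycle 3: CDB Add1=12; issue SUB r0<-Add1 // r0:Add1,r1:12,r2:7,r3:Mul1
cycle 4: issue MUL r3<-Mul2 // r0:Add1,r1:12,r2:7,r3:Mul2
cycle 5: CDB Add1=-7; issue ADD r1<-Add1 // r0:-7,r1:Add1,r2:7,r3:Mul2
cycle 6: issue SUB r2<-Add2 // r0:-7,r1:Add1,r2:Add2,r3:Mul2
cycle 7: CDB Add1=0; stall // r0:-7,r1:0,r2:Add2,r3:Mul2
cycle 8: CDB Mul1=7; issue MUL r0<-Mul1 // r0:Mul1,r1:0,r2:Add2,r3:Mul2
cycle 9: CDB Add2=-7; stall // r0:Mul1,r1:0,r2:-7,r3:Mul2
cycle 10: CDB Mul2=-49; issue MUL r1<-Mul2 // r0:Mul1,r1:Mul2,r2:-7,r3:-49
cycle 11: - // r0:Mul1,r1:Mul2,r2:-7,r3:-49
cycle 12: - // r0:Mul1,r1:Mul2,r2:-7,r3:-49
cycle 13: CDB Mul1=0 // r0:0,r1:Mul2,r2:-7,r3:-49
cycle 14: - // r0:0,r1:Mul2,r2:-7,r3:-49
cycle 15: - // r0:0,r1:Mul2,r2:-7,r3:-49

STATUS = VALUE -7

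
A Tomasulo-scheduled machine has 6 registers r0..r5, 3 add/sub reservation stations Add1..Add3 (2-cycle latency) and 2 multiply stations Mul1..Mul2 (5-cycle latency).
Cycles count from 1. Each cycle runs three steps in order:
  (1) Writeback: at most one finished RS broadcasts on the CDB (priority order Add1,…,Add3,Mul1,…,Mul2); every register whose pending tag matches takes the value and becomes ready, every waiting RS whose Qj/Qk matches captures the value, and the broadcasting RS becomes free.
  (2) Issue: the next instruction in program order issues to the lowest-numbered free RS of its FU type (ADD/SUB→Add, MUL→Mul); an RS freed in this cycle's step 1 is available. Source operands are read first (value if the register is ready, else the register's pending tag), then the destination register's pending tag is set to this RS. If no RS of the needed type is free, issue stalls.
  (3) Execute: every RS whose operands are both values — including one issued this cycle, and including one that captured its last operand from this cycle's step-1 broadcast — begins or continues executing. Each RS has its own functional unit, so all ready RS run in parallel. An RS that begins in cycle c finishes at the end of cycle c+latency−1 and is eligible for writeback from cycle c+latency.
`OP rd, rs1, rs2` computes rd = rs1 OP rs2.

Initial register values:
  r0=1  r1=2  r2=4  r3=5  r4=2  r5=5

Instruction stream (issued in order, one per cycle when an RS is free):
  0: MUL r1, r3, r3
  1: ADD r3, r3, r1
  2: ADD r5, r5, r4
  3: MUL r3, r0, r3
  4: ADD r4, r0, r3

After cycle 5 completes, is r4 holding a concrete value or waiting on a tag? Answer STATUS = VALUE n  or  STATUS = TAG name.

  c1: issue MUL r1<-Mul1  regs: r0:1,r1:Mul1,r2:4,r3:5,r4:2,r5:5
  c2: issue ADD r3<-Add1  regs: r0:1,r1:Mul1,r2:4,r3:Add1,r4:2,r5:5
  c3: issue ADD r5<-Add2  regs: r0:1,r1:Mul1,r2:4,r3:Add1,r4:2,r5:Add2
  c4: issue MUL r3<-Mul2  regs: r0:1,r1:Mul1,r2:4,r3:Mul2,r4:2,r5:Add2
  c5: CDB Add2=7; issue ADD r4<-Add2  regs: r0:1,r1:Mul1,r2:4,r3:Mul2,r4:Add2,r5:7

STATUS = TAG Add2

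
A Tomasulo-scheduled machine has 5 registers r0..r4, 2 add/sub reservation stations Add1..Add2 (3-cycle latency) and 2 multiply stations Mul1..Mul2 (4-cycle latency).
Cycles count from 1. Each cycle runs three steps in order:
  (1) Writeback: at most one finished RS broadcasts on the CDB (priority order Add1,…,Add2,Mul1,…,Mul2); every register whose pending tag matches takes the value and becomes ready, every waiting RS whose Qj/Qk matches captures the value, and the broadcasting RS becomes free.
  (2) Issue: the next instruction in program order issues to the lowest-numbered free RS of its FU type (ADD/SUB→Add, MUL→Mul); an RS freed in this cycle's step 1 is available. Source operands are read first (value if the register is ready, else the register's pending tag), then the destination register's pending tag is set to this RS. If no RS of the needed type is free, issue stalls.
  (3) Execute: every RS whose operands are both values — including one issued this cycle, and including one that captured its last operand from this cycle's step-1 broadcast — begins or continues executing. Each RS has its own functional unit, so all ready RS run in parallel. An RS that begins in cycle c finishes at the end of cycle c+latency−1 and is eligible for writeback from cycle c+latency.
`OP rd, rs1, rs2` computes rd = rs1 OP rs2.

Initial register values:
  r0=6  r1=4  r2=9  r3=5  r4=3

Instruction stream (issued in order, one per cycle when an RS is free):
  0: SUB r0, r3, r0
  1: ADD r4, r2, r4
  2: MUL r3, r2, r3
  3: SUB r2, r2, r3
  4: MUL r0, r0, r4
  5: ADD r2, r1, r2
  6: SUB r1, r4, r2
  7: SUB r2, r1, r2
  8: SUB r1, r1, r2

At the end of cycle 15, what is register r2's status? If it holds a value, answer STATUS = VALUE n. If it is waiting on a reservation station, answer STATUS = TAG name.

  c1: issue SUB r0<-Add1  regs: r0:Add1,r1:4,r2:9,r3:5,r4:3
  c2: issue ADD r4<-Add2  regs: r0:Add1,r1:4,r2:9,r3:5,r4:Add2
  c3: issue MUL r3<-Mul1  regs: r0:Add1,r1:4,r2:9,r3:Mul1,r4:Add2
  c4: CDB Add1=-1; issue SUB r2<-Add1  regs: r0:-1,r1:4,r2:Add1,r3:Mul1,r4:Add2
  c5: CDB Add2=12; issue MUL r0<-Mul2  regs: r0:Mul2,r1:4,r2:Add1,r3:Mul1,r4:12
  c6: issue ADD r2<-Add2  regs: r0:Mul2,r1:4,r2:Add2,r3:Mul1,r4:12
  c7: CDB Mul1=45; stall  regs: r0:Mul2,r1:4,r2:Add2,r3:45,r4:12
  c8: stall  regs: r0:Mul2,r1:4,r2:Add2,r3:45,r4:12
  c9: CDB Mul2=-12; stall  regs: r0:-12,r1:4,r2:Add2,r3:45,r4:12
  c10: CDB Add1=-36; issue SUB r1<-Add1  regs: r0:-12,r1:Add1,r2:Add2,r3:45,r4:12
  c11: stall  regs: r0:-12,r1:Add1,r2:Add2,r3:45,r4:12
  c12: stall  regs: r0:-12,r1:Add1,r2:Add2,r3:45,r4:12
  c13: CDB Add2=-32; issue SUB r2<-Add2  regs: r0:-12,r1:Add1,r2:Add2,r3:45,r4:12
  c14: stall  regs: r0:-12,r1:Add1,r2:Add2,r3:45,r4:12
  c15: stall  regs: r0:-12,r1:Add1,r2:Add2,r3:45,r4:12

STATUS = TAG Add2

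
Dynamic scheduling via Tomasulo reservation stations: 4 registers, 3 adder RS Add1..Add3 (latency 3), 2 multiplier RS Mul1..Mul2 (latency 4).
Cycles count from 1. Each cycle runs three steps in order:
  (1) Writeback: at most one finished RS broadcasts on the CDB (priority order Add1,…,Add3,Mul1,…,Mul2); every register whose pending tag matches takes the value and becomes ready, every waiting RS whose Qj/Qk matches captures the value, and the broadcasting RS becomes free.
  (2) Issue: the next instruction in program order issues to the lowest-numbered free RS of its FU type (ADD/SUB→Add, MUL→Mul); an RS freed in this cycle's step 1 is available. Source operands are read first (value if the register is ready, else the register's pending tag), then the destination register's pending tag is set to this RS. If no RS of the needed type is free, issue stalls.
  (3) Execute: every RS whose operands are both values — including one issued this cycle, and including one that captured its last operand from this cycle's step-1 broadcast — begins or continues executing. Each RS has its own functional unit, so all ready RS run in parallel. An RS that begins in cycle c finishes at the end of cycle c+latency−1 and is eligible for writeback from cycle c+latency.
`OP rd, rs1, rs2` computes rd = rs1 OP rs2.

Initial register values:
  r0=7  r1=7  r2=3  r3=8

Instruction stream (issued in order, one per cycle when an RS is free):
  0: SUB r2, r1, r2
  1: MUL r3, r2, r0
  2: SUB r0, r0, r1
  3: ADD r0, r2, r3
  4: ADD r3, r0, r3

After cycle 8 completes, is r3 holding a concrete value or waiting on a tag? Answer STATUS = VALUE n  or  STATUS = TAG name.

cycle 1: issue SUB r2<-Add1 // r0:7,r1:7,r2:Add1,r3:8
cycle 2: issue MUL r3<-Mul1 // r0:7,r1:7,r2:Add1,r3:Mul1
cycle 3: issue SUB r0<-Add2 // r0:Add2,r1:7,r2:Add1,r3:Mul1
cycle 4: CDB Add1=4; issue ADD r0<-Add1 // r0:Add1,r1:7,r2:4,r3:Mul1
cycle 5: issue ADD r3<-Add3 // r0:Add1,r1:7,r2:4,r3:Add3
cycle 6: CDB Add2=0 // r0:Add1,r1:7,r2:4,r3:Add3
cycle 7: - // r0:Add1,r1:7,r2:4,r3:Add3
cycle 8: CDB Mul1=28 // r0:Add1,r1:7,r2:4,r3:Add3

STATUS = TAG Add3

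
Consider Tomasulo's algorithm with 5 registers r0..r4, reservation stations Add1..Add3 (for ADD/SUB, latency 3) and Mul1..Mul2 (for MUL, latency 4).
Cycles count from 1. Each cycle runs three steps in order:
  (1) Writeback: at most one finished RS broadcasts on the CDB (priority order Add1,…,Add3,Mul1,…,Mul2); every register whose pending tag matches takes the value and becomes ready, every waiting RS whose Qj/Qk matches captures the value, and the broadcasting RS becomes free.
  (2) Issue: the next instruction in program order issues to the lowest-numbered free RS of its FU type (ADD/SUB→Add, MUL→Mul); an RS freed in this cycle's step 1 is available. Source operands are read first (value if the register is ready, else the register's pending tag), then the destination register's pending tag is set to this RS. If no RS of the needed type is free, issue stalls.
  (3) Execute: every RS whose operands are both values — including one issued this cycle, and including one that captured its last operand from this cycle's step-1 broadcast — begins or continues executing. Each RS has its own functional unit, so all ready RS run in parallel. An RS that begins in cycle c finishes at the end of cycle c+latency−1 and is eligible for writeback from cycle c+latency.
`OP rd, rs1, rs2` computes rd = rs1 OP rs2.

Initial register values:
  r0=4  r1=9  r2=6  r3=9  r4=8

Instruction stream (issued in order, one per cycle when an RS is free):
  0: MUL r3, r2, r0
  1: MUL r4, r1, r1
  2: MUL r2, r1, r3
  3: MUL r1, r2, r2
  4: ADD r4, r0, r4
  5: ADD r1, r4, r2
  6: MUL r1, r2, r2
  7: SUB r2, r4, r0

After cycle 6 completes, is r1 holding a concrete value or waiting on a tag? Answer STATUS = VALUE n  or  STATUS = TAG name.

STATUS = TAG Mul2

c1: issue MUL r3<-Mul1 | r0:4,r1:9,r2:6,r3:Mul1,r4:8
c2: issue MUL r4<-Mul2 | r0:4,r1:9,r2:6,r3:Mul1,r4:Mul2
c3: stall | r0:4,r1:9,r2:6,r3:Mul1,r4:Mul2
c4: stall | r0:4,r1:9,r2:6,r3:Mul1,r4:Mul2
c5: CDB Mul1=24; issue MUL r2<-Mul1 | r0:4,r1:9,r2:Mul1,r3:24,r4:Mul2
c6: CDB Mul2=81; issue MUL r1<-Mul2 | r0:4,r1:Mul2,r2:Mul1,r3:24,r4:81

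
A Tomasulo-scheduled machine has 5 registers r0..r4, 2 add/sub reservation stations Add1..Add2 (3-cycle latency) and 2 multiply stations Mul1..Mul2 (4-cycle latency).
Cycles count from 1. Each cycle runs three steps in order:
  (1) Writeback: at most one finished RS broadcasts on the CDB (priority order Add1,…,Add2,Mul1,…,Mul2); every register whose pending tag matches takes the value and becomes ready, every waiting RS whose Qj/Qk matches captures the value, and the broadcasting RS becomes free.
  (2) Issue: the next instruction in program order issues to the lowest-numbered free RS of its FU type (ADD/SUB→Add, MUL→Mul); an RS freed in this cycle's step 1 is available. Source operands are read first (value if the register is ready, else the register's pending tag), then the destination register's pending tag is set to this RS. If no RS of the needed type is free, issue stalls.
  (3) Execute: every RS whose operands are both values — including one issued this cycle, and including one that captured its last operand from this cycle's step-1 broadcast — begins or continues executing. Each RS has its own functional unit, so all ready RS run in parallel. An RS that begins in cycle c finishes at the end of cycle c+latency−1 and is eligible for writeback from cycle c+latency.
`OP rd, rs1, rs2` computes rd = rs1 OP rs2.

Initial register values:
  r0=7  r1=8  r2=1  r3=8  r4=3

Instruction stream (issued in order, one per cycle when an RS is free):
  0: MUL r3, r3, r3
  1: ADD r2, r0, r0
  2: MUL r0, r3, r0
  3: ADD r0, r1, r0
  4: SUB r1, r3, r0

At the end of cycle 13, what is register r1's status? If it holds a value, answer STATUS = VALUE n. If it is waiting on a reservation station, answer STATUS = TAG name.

c1: issue MUL r3<-Mul1 | r0:7,r1:8,r2:1,r3:Mul1,r4:3
c2: issue ADD r2<-Add1 | r0:7,r1:8,r2:Add1,r3:Mul1,r4:3
c3: issue MUL r0<-Mul2 | r0:Mul2,r1:8,r2:Add1,r3:Mul1,r4:3
c4: issue ADD r0<-Add2 | r0:Add2,r1:8,r2:Add1,r3:Mul1,r4:3
c5: CDB Add1=14; issue SUB r1<-Add1 | r0:Add2,r1:Add1,r2:14,r3:Mul1,r4:3
c6: CDB Mul1=64 | r0:Add2,r1:Add1,r2:14,r3:64,r4:3
c7: - | r0:Add2,r1:Add1,r2:14,r3:64,r4:3
c8: - | r0:Add2,r1:Add1,r2:14,r3:64,r4:3
c9: - | r0:Add2,r1:Add1,r2:14,r3:64,r4:3
c10: CDB Mul2=448 | r0:Add2,r1:Add1,r2:14,r3:64,r4:3
c11: - | r0:Add2,r1:Add1,r2:14,r3:64,r4:3
c12: - | r0:Add2,r1:Add1,r2:14,r3:64,r4:3
c13: CDB Add2=456 | r0:456,r1:Add1,r2:14,r3:64,r4:3

STATUS = TAG Add1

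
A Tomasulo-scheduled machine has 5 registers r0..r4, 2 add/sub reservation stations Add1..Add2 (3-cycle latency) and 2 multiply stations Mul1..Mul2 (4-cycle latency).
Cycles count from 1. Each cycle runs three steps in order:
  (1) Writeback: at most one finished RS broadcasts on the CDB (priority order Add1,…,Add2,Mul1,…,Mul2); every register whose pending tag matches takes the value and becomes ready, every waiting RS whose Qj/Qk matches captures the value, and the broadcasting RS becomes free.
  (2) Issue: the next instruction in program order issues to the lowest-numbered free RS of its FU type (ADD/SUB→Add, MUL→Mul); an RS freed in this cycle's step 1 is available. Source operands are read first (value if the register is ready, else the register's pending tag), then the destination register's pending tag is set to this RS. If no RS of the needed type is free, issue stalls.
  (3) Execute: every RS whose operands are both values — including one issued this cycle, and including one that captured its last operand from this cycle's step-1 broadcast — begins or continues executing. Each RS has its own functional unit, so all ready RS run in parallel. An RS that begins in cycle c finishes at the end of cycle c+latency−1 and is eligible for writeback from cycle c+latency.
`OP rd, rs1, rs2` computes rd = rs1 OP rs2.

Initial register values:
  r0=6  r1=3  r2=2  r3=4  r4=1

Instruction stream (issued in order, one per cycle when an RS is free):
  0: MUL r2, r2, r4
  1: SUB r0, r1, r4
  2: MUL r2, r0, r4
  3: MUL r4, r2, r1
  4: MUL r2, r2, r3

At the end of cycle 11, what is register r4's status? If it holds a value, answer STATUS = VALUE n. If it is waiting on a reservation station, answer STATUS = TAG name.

STATUS = TAG Mul1

cycle 1: issue MUL r2<-Mul1 // r0:6,r1:3,r2:Mul1,r3:4,r4:1
cycle 2: issue SUB r0<-Add1 // r0:Add1,r1:3,r2:Mul1,r3:4,r4:1
cycle 3: issue MUL r2<-Mul2 // r0:Add1,r1:3,r2:Mul2,r3:4,r4:1
cycle 4: stall // r0:Add1,r1:3,r2:Mul2,r3:4,r4:1
cycle 5: CDB Add1=2; stall // r0:2,r1:3,r2:Mul2,r3:4,r4:1
cycle 6: CDB Mul1=2; issue MUL r4<-Mul1 // r0:2,r1:3,r2:Mul2,r3:4,r4:Mul1
cycle 7: stall // r0:2,r1:3,r2:Mul2,r3:4,r4:Mul1
cycle 8: stall // r0:2,r1:3,r2:Mul2,r3:4,r4:Mul1
cycle 9: CDB Mul2=2; issue MUL r2<-Mul2 // r0:2,r1:3,r2:Mul2,r3:4,r4:Mul1
cycle 10: - // r0:2,r1:3,r2:Mul2,r3:4,r4:Mul1
cycle 11: - // r0:2,r1:3,r2:Mul2,r3:4,r4:Mul1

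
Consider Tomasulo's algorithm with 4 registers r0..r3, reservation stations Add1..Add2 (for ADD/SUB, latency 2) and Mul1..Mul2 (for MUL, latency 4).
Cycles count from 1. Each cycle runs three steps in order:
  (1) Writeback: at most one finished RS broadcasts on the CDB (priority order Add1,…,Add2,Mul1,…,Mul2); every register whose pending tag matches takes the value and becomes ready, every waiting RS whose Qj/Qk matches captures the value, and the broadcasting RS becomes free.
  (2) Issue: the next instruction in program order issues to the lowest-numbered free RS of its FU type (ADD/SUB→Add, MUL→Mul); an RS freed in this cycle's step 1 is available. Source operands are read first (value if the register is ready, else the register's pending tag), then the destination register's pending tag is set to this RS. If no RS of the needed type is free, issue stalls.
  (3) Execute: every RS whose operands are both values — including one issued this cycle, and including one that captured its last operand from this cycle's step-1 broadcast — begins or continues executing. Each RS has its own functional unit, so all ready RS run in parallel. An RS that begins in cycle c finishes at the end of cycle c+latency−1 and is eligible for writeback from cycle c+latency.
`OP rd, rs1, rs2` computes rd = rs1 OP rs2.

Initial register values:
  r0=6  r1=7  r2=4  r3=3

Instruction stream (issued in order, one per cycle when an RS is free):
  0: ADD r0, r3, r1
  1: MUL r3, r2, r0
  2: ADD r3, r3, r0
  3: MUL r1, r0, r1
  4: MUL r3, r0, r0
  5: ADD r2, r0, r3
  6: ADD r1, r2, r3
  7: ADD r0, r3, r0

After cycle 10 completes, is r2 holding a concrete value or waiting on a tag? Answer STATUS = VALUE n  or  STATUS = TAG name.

STATUS = TAG Add2

c1: issue ADD r0<-Add1 | r0:Add1,r1:7,r2:4,r3:3
c2: issue MUL r3<-Mul1 | r0:Add1,r1:7,r2:4,r3:Mul1
c3: CDB Add1=10; issue ADD r3<-Add1 | r0:10,r1:7,r2:4,r3:Add1
c4: issue MUL r1<-Mul2 | r0:10,r1:Mul2,r2:4,r3:Add1
c5: stall | r0:10,r1:Mul2,r2:4,r3:Add1
c6: stall | r0:10,r1:Mul2,r2:4,r3:Add1
c7: CDB Mul1=40; issue MUL r3<-Mul1 | r0:10,r1:Mul2,r2:4,r3:Mul1
c8: CDB Mul2=70; issue ADD r2<-Add2 | r0:10,r1:70,r2:Add2,r3:Mul1
c9: CDB Add1=50; issue ADD r1<-Add1 | r0:10,r1:Add1,r2:Add2,r3:Mul1
c10: stall | r0:10,r1:Add1,r2:Add2,r3:Mul1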